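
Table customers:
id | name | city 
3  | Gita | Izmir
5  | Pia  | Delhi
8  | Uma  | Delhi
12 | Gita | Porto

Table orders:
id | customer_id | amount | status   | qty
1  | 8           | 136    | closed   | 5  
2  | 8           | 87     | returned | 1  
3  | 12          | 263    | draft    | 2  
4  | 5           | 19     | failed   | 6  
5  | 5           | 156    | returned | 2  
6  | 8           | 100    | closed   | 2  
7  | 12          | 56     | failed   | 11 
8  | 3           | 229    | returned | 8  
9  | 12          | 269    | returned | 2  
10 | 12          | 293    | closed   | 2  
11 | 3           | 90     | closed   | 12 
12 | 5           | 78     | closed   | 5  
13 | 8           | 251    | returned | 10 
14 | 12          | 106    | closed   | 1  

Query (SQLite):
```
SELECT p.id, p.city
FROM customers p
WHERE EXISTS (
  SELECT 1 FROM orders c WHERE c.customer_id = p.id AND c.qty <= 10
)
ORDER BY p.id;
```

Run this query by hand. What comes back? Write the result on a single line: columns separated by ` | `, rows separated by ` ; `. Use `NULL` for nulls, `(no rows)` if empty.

3 | Izmir ; 5 | Delhi ; 8 | Delhi ; 12 | Porto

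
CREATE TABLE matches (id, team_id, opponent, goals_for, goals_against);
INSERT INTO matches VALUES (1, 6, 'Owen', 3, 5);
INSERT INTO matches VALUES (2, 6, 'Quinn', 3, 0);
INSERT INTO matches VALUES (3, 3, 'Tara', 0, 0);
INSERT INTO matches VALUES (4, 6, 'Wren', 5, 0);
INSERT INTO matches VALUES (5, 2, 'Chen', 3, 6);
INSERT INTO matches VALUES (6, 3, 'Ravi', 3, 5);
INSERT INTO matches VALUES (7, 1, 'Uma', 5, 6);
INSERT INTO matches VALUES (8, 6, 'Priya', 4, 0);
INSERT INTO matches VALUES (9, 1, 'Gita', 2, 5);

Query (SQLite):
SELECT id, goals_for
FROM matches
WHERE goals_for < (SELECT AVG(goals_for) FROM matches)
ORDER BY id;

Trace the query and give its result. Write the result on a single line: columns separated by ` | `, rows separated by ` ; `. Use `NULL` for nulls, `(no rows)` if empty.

1 | 3 ; 2 | 3 ; 3 | 0 ; 5 | 3 ; 6 | 3 ; 9 | 2

Scalar subquery: AVG(goals_for) over all matches rows = 3.111111 (≈; comparison uses full precision).
Keep rows where goals_for < that value.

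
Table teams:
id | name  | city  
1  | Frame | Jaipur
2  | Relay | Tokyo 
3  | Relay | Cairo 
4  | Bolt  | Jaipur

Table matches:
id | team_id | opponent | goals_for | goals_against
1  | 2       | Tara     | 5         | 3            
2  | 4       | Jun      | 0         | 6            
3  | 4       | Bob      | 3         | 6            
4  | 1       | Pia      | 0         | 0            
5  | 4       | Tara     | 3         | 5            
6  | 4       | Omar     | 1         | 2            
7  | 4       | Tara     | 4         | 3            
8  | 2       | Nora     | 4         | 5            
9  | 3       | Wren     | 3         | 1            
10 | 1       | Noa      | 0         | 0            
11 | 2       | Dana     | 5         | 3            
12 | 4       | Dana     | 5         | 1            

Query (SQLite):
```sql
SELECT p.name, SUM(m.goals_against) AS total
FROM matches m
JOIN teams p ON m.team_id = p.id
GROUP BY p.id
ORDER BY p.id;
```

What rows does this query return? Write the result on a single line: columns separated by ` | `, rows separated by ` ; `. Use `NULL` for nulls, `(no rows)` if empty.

Join each matches row to its teams via team_id.
Group joined rows by teams.id; compute SUM(m.goals_against) per group.
  1: ids {4, 10} → SUM(m.goals_against)=0
  2: ids {1, 8, 11} → SUM(m.goals_against)=11
  3: ids {9} → SUM(m.goals_against)=1
  4: ids {2, 3, 5, 6, 7, 12} → SUM(m.goals_against)=23

Frame | 0 ; Relay | 11 ; Relay | 1 ; Bolt | 23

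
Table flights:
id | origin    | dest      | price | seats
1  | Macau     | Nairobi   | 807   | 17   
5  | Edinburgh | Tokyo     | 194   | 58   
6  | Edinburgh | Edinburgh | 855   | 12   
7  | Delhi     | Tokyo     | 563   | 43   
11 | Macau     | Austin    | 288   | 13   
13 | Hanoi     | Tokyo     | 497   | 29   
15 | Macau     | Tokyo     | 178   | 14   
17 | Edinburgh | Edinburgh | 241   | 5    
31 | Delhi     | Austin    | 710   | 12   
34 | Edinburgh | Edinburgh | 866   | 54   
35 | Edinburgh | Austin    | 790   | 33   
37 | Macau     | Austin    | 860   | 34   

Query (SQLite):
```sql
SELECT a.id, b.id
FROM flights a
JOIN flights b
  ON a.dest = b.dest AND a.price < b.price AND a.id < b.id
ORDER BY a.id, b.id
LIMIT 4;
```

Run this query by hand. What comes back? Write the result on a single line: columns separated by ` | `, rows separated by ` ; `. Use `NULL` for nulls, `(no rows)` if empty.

5 | 7 ; 5 | 13 ; 6 | 34 ; 11 | 31

Pairs (a,b) with same dest, a.price < b.price, a.id < b.id.
dest groups: Austin:{11,31,35,37} Edinburgh:{6,17,34} Nairobi:{1} Tokyo:{5,7,13,15}
Ordered by (a.id, b.id); first 4.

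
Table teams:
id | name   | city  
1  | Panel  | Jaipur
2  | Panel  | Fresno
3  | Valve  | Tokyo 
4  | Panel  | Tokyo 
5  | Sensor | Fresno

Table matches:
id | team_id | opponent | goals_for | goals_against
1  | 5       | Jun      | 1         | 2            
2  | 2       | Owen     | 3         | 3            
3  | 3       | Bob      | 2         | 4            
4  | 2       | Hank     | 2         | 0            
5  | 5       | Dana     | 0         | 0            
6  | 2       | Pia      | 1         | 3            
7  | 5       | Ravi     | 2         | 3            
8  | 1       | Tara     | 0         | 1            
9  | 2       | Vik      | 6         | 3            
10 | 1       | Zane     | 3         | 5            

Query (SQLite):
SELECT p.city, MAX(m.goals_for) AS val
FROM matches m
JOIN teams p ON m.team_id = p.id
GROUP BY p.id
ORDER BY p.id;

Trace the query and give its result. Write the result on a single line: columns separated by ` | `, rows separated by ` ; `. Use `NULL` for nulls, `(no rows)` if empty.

Join each matches row to its teams via team_id.
Group joined rows by teams.id; compute MAX(m.goals_for) per group.
  1: ids {8, 10} → MAX(m.goals_for)=3
  2: ids {2, 4, 6, 9} → MAX(m.goals_for)=6
  3: ids {3} → MAX(m.goals_for)=2
  5: ids {1, 5, 7} → MAX(m.goals_for)=2

Jaipur | 3 ; Fresno | 6 ; Tokyo | 2 ; Fresno | 2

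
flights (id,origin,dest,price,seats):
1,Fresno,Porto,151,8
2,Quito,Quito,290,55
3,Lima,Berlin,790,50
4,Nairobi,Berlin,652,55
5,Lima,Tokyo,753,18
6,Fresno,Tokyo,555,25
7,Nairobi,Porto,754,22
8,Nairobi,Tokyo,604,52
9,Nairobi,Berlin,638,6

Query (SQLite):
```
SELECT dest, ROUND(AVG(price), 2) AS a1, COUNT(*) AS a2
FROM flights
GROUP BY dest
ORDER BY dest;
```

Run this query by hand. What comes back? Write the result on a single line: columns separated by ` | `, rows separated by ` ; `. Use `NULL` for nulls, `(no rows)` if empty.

Group flights by dest.
Per group compute: ROUND(AVG(price), 2), COUNT(*).
  Berlin: ids {3, 4, 9} → ROUND(AVG(price), 2)=693.33, COUNT(*)=3
  Porto: ids {1, 7} → ROUND(AVG(price), 2)=452.5, COUNT(*)=2
  Quito: ids {2} → ROUND(AVG(price), 2)=290, COUNT(*)=1
  Tokyo: ids {5, 6, 8} → ROUND(AVG(price), 2)=637.33, COUNT(*)=3

Berlin | 693.33 | 3 ; Porto | 452.5 | 2 ; Quito | 290 | 1 ; Tokyo | 637.33 | 3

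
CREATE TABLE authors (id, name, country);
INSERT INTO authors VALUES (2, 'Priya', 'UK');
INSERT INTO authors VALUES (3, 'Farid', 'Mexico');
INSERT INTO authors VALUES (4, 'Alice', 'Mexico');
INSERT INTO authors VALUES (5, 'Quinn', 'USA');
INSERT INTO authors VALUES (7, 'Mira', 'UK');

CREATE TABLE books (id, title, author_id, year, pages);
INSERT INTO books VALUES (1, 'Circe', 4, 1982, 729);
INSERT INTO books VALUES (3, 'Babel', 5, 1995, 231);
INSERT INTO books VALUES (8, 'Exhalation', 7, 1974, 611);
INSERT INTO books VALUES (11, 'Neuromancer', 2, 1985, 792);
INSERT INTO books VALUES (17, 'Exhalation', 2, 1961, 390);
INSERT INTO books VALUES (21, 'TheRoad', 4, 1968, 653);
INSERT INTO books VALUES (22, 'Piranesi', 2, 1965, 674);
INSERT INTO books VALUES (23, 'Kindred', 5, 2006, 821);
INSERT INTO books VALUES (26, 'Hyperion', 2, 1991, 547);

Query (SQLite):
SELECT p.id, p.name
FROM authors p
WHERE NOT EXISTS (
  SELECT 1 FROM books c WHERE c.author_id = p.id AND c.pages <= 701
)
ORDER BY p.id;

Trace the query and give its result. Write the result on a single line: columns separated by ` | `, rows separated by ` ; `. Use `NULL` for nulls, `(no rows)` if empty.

For each authors row, check whether any books with matching author_id has pages <= 701.
Keep rows where that is false.

3 | Farid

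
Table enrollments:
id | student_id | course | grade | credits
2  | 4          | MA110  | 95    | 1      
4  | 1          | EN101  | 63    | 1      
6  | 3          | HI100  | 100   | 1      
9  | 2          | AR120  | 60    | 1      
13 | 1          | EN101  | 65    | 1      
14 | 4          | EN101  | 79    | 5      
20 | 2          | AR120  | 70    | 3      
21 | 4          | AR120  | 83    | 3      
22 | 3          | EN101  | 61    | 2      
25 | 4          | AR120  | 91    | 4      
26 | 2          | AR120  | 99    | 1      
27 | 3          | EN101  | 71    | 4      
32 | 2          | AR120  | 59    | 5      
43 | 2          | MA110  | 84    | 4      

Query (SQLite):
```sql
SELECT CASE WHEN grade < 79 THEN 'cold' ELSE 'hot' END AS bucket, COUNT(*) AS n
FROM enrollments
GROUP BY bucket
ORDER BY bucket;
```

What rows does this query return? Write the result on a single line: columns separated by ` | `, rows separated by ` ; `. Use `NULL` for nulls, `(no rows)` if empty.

Bucket rows by grade < 79 → 'cold' else 'hot'; count each bucket.

cold | 7 ; hot | 7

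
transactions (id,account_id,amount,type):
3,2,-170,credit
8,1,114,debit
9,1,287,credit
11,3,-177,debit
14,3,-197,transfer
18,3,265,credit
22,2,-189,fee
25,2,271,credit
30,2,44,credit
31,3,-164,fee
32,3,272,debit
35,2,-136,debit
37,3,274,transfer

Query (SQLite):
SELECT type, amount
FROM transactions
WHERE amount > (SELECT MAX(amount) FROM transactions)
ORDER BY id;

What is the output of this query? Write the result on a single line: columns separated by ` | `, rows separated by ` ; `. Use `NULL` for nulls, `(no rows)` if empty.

(no rows)

Scalar subquery: MAX(amount) over all transactions rows = 287.
Keep rows where amount > that value.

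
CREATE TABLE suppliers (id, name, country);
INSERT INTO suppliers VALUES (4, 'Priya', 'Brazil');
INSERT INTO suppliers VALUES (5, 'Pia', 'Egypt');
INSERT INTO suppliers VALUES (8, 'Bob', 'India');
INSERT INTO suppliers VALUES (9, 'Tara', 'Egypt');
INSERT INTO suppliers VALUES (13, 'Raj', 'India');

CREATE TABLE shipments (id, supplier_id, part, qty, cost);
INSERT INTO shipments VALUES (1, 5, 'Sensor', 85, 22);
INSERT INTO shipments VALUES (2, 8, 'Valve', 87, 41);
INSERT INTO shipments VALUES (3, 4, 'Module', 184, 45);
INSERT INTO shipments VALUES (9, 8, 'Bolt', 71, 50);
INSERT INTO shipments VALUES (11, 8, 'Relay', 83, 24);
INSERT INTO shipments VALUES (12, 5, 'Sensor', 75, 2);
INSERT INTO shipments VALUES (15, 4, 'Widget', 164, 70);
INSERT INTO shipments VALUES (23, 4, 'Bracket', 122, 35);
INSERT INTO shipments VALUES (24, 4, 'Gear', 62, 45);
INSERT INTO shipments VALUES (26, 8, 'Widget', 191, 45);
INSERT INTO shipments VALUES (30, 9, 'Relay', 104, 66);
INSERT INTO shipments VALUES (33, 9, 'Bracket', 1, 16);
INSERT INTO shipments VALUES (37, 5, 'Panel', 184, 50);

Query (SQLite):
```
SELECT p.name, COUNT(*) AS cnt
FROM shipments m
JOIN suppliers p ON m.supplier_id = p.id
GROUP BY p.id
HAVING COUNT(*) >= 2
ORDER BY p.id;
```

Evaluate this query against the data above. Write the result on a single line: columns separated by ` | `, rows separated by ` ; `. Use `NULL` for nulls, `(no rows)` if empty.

Join each shipments row to its suppliers via supplier_id.
Group joined rows by suppliers.id; compute COUNT(*) per group.
HAVING: keep groups with count ≥ 2.
  4: ids {3, 15, 23, 24} → COUNT(*)=4
  5: ids {1, 12, 37} → COUNT(*)=3
  8: ids {2, 9, 11, 26} → COUNT(*)=4
  9: ids {30, 33} → COUNT(*)=2

Priya | 4 ; Pia | 3 ; Bob | 4 ; Tara | 2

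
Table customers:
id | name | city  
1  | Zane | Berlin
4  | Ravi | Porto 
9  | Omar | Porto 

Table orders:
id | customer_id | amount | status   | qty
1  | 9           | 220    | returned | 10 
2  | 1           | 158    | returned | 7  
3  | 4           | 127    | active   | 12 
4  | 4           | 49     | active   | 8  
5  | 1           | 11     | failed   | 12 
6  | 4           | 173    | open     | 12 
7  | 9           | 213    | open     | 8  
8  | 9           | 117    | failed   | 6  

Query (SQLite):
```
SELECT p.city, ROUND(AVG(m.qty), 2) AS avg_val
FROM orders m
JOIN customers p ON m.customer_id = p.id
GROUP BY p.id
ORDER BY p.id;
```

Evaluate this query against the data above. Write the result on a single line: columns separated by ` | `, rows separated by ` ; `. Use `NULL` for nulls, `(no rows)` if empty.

Berlin | 9.5 ; Porto | 10.67 ; Porto | 8

Join each orders row to its customers via customer_id.
Group joined rows by customers.id; compute ROUND(AVG(m.qty), 2) per group.
  1: ids {2, 5} → ROUND(AVG(m.qty), 2)=9.5
  4: ids {3, 4, 6} → ROUND(AVG(m.qty), 2)=10.67
  9: ids {1, 7, 8} → ROUND(AVG(m.qty), 2)=8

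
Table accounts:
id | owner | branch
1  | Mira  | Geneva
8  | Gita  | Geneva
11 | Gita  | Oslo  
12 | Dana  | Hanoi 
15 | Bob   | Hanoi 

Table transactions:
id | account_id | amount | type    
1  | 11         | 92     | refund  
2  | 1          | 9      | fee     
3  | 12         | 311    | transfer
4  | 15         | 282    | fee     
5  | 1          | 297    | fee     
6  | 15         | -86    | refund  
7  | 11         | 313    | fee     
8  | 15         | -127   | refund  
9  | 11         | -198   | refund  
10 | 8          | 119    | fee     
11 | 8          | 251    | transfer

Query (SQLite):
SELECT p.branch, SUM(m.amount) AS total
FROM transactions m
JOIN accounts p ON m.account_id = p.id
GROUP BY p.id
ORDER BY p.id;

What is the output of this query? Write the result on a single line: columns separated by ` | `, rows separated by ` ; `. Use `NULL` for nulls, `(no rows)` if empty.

Geneva | 306 ; Geneva | 370 ; Oslo | 207 ; Hanoi | 311 ; Hanoi | 69

Join each transactions row to its accounts via account_id.
Group joined rows by accounts.id; compute SUM(m.amount) per group.
  1: ids {2, 5} → SUM(m.amount)=306
  8: ids {10, 11} → SUM(m.amount)=370
  11: ids {1, 7, 9} → SUM(m.amount)=207
  12: ids {3} → SUM(m.amount)=311
  15: ids {4, 6, 8} → SUM(m.amount)=69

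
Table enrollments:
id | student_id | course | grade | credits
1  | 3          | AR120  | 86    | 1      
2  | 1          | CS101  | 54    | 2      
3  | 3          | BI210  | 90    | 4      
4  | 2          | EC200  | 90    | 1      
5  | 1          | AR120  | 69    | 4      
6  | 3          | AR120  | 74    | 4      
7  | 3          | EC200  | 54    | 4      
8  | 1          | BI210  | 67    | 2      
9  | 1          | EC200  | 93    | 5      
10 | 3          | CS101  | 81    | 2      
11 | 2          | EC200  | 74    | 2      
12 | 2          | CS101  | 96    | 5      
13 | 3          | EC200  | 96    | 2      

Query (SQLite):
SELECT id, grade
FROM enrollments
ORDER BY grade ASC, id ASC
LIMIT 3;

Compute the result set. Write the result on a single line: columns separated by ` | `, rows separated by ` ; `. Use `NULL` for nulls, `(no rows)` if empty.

Sort by grade asc, tiebreak id asc: (54, id=2), (54, id=7), (67, id=8), (69, id=5), (74, id=6), (74, id=11) …. Take first 3.

2 | 54 ; 7 | 54 ; 8 | 67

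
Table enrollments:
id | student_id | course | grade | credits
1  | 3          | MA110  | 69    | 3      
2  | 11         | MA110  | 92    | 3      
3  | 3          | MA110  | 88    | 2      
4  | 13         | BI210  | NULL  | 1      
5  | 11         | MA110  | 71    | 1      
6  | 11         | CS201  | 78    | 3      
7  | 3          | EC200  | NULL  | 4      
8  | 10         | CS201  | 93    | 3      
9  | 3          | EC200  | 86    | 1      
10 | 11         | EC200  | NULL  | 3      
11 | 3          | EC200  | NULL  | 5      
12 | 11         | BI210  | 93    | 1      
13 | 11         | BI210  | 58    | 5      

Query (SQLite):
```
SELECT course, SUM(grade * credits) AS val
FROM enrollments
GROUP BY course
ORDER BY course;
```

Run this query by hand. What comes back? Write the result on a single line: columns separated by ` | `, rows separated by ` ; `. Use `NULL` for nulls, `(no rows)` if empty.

For each row compute grade * credits.
Group by course; take SUM of the expression per group.
  BI210: ids {4, 12, 13} → SUM(grade * credits)=383
  CS201: ids {6, 8} → SUM(grade * credits)=513
  EC200: ids {7, 9, 10, 11} → SUM(grade * credits)=86
  MA110: ids {1, 2, 3, 5} → SUM(grade * credits)=730

BI210 | 383 ; CS201 | 513 ; EC200 | 86 ; MA110 | 730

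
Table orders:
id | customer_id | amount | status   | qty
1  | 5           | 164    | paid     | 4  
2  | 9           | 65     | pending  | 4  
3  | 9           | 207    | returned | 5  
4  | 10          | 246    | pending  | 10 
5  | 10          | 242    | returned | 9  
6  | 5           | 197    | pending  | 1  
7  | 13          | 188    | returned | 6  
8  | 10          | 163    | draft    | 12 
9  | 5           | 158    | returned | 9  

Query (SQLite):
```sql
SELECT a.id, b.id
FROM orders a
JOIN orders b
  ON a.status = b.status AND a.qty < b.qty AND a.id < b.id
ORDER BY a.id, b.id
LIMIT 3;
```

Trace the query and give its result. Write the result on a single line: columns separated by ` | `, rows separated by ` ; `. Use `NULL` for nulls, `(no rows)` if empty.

2 | 4 ; 3 | 5 ; 3 | 7

Pairs (a,b) with same status, a.qty < b.qty, a.id < b.id.
status groups: draft:{8} paid:{1} pending:{2,4,6} returned:{3,5,7,9}
Ordered by (a.id, b.id); first 3.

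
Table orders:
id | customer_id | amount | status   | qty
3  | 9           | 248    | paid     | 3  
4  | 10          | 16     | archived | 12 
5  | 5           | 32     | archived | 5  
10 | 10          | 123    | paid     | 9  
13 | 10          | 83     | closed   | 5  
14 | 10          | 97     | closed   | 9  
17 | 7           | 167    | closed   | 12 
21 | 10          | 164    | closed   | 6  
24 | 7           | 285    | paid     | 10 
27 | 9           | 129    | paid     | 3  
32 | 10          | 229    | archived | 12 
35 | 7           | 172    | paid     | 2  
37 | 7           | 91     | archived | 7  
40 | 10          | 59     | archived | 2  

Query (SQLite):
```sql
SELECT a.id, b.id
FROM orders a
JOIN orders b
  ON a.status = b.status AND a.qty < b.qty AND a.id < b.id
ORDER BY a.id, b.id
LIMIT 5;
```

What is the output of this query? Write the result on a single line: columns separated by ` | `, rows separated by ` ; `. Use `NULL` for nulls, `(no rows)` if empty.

Pairs (a,b) with same status, a.qty < b.qty, a.id < b.id.
status groups: archived:{4,5,32,37,40} closed:{13,14,17,21} paid:{3,10,24,27,35}
Ordered by (a.id, b.id); first 5.

3 | 10 ; 3 | 24 ; 5 | 32 ; 5 | 37 ; 10 | 24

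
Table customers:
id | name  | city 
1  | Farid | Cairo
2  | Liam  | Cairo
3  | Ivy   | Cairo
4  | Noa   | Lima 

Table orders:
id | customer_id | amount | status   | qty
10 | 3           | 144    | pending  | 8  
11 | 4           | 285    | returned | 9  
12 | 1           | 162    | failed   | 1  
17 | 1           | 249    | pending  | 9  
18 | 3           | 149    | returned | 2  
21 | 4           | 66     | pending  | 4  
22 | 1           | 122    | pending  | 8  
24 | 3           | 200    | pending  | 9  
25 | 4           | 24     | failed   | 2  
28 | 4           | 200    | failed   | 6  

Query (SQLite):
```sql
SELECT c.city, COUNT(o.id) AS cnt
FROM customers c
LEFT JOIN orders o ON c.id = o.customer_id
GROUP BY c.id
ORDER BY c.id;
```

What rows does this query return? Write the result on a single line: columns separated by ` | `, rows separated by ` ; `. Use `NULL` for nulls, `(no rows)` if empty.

Cairo | 3 ; Cairo | 0 ; Cairo | 3 ; Lima | 4

LEFT JOIN keeps every customers row; unmatched ones get NULL for orders columns.
Group by customers.id and compute COUNT(o.id). COUNT(col) of an all-NULL group is 0.
  1: ids {12, 17, 22} → COUNT(o.id)=3
  2: ids {—} → COUNT(o.id)=0
  3: ids {10, 18, 24} → COUNT(o.id)=3
  4: ids {11, 21, 25, 28} → COUNT(o.id)=4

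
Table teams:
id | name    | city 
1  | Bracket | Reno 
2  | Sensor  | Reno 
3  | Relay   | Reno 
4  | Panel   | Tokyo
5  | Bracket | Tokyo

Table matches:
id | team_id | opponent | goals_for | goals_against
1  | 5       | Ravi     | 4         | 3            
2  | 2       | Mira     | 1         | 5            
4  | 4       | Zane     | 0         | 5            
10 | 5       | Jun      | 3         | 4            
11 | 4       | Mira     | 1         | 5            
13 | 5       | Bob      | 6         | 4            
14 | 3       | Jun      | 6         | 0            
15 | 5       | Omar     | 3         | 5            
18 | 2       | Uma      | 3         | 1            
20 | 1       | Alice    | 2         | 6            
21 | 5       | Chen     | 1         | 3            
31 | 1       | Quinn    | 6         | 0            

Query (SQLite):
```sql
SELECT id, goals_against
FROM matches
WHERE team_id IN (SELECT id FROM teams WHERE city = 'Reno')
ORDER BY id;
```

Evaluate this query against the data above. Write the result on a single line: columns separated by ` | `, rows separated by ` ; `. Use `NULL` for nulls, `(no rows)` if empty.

2 | 5 ; 14 | 0 ; 18 | 1 ; 20 | 6 ; 31 | 0

Inner query: teams.id where city = 'Reno'.
Outer: keep matches rows whose team_id is in that set.
Inner query → {1, 2, 3}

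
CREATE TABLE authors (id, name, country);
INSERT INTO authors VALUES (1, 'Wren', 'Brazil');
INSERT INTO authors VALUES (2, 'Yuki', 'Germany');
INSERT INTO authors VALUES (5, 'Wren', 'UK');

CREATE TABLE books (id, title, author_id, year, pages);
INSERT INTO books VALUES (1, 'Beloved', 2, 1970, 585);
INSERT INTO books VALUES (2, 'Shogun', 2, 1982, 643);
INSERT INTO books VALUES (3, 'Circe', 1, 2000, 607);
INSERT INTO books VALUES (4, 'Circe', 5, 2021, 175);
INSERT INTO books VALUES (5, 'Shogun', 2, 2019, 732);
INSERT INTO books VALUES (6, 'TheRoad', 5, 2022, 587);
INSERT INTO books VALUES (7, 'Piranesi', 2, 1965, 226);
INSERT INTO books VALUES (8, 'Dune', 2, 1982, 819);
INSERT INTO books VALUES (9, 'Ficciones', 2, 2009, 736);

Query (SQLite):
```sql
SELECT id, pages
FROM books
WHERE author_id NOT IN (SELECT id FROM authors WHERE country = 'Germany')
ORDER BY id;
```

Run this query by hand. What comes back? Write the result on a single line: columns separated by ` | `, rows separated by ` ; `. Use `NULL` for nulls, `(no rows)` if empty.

Inner query: authors.id where country = 'Germany'.
Outer: keep books rows whose author_id is not in that set.
Inner query → {2}

3 | 607 ; 4 | 175 ; 6 | 587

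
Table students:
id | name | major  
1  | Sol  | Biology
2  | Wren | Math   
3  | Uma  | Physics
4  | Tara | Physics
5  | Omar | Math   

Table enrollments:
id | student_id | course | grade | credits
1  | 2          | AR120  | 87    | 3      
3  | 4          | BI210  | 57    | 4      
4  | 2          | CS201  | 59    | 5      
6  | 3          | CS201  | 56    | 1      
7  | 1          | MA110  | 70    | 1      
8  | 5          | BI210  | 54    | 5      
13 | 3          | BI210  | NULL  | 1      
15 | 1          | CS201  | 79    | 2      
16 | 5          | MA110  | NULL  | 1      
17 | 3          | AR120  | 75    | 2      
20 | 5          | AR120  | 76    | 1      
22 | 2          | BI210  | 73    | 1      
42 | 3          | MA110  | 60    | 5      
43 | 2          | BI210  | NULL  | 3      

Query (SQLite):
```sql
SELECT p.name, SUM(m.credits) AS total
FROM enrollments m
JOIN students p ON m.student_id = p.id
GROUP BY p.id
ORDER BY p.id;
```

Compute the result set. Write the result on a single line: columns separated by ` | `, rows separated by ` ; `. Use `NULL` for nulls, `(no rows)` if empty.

Sol | 3 ; Wren | 12 ; Uma | 9 ; Tara | 4 ; Omar | 7

Join each enrollments row to its students via student_id.
Group joined rows by students.id; compute SUM(m.credits) per group.
  1: ids {7, 15} → SUM(m.credits)=3
  2: ids {1, 4, 22, 43} → SUM(m.credits)=12
  3: ids {6, 13, 17, 42} → SUM(m.credits)=9
  4: ids {3} → SUM(m.credits)=4
  5: ids {8, 16, 20} → SUM(m.credits)=7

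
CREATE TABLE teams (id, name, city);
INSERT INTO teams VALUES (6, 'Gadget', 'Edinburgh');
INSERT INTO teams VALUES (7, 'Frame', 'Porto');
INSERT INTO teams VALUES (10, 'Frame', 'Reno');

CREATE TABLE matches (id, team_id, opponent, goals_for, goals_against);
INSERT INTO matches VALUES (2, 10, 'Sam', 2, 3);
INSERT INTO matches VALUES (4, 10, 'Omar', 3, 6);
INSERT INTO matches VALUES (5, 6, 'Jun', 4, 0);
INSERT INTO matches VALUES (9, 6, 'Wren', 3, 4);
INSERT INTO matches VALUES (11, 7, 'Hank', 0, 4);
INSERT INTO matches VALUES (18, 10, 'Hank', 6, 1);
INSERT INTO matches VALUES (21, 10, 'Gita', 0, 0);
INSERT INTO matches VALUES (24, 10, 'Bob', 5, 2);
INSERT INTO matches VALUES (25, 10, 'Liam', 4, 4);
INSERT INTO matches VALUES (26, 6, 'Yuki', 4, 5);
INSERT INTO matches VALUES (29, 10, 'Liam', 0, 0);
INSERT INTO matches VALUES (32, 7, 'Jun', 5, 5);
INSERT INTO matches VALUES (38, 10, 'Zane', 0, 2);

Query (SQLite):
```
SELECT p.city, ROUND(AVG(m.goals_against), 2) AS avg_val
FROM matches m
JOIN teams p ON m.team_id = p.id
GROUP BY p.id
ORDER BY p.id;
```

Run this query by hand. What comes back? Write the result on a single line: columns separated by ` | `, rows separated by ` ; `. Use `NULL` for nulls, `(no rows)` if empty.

Join each matches row to its teams via team_id.
Group joined rows by teams.id; compute ROUND(AVG(m.goals_against), 2) per group.
  6: ids {5, 9, 26} → ROUND(AVG(m.goals_against), 2)=3
  7: ids {11, 32} → ROUND(AVG(m.goals_against), 2)=4.5
  10: ids {2, 4, 18, 21, 24, 25, 29, 38} → ROUND(AVG(m.goals_against), 2)=2.25

Edinburgh | 3 ; Porto | 4.5 ; Reno | 2.25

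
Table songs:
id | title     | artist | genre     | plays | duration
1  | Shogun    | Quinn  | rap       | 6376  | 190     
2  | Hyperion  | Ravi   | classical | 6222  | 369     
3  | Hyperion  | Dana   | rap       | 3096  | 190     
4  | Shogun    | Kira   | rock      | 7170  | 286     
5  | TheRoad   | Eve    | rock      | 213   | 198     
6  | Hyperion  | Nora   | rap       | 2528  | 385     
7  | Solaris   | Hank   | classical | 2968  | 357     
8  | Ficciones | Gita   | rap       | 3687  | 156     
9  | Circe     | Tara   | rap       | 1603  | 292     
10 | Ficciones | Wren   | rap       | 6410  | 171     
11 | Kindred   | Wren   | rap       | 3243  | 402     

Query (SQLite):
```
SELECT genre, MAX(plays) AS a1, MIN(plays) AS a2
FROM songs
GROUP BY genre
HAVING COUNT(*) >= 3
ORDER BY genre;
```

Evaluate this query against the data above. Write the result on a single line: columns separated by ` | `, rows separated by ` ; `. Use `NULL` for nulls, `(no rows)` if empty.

Group songs by genre.
Per group compute: MAX(plays), MIN(plays).
HAVING: drop groups with fewer than 3 rows.
  classical: ids {2, 7} → MAX(plays)=6222, MIN(plays)=2968
  rap: ids {1, 3, 6, 8, 9, 10, 11} → MAX(plays)=6410, MIN(plays)=1603
  rock: ids {4, 5} → MAX(plays)=7170, MIN(plays)=213

rap | 6410 | 1603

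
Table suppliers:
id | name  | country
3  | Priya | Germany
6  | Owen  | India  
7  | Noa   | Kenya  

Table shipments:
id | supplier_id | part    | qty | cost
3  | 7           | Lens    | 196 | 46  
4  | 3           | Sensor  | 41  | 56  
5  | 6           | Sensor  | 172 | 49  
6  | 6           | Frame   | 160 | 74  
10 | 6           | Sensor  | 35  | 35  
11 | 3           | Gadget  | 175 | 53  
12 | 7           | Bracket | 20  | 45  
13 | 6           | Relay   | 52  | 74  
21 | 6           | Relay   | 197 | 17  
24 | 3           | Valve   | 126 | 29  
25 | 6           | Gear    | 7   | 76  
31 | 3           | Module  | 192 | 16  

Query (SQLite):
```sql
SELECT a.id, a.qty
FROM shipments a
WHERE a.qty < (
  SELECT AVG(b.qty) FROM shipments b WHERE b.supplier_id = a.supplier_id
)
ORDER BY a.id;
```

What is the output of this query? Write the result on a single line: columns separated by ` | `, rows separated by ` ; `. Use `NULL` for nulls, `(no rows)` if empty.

For each shipments row a, compute AVG(qty) over rows sharing a.supplier_id.
Keep row a if a.qty < that per-group AVG.
  supplier_id=3: AVG(qty) = 133.5
  supplier_id=6: AVG(qty) = 103.833333
  supplier_id=7: AVG(qty) = 108.0

4 | 41 ; 10 | 35 ; 12 | 20 ; 13 | 52 ; 24 | 126 ; 25 | 7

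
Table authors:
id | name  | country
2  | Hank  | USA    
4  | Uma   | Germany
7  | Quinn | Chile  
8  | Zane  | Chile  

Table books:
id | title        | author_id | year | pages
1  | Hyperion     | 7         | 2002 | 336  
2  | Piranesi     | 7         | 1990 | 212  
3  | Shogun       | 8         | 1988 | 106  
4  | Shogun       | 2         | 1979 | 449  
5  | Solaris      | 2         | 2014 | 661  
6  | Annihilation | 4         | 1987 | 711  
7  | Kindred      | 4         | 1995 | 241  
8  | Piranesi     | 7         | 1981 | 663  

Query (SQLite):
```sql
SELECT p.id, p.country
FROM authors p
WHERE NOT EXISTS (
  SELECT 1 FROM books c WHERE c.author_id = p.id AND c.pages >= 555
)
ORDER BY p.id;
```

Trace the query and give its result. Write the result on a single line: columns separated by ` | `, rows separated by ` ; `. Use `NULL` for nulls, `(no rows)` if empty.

8 | Chile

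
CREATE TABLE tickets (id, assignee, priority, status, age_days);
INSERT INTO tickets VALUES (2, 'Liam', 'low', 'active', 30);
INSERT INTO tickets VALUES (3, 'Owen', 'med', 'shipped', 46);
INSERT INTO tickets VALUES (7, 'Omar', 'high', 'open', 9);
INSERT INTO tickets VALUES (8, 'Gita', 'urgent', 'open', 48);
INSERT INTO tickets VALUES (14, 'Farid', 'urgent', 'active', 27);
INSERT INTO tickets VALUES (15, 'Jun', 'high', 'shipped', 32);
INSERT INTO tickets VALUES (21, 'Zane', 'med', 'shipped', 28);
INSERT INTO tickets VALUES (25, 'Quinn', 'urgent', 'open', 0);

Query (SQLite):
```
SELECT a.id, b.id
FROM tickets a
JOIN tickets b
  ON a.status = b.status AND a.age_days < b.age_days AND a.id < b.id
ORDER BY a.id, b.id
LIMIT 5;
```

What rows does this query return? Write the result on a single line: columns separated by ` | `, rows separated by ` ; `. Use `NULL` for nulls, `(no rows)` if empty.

7 | 8

Pairs (a,b) with same status, a.age_days < b.age_days, a.id < b.id.
status groups: active:{2,14} open:{7,8,25} shipped:{3,15,21}
Ordered by (a.id, b.id); first 5.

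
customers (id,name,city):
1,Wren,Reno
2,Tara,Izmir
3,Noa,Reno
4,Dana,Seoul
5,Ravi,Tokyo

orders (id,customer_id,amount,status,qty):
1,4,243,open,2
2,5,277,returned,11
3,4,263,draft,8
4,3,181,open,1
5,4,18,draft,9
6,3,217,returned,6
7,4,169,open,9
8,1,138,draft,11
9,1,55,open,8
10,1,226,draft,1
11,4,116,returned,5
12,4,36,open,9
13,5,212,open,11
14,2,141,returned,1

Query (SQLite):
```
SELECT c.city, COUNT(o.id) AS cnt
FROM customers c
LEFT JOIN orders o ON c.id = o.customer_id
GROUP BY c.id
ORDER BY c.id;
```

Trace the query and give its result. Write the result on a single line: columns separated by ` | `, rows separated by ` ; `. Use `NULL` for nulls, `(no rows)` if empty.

Reno | 3 ; Izmir | 1 ; Reno | 2 ; Seoul | 6 ; Tokyo | 2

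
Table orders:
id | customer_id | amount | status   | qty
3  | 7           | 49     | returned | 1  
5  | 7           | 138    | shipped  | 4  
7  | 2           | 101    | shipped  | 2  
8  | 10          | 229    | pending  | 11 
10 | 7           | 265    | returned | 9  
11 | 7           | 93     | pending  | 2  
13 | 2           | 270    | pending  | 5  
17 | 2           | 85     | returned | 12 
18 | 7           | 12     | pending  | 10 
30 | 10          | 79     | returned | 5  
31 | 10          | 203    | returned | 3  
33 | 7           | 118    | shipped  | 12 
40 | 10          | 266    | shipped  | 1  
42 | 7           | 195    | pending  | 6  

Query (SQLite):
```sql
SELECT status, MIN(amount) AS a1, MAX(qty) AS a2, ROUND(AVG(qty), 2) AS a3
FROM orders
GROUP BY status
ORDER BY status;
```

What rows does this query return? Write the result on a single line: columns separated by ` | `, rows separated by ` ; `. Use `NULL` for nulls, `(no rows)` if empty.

Group orders by status.
Per group compute: MIN(amount), MAX(qty), ROUND(AVG(qty), 2).
  pending: ids {8, 11, 13, 18, 42} → MIN(amount)=12, MAX(qty)=11, ROUND(AVG(qty), 2)=6.8
  returned: ids {3, 10, 17, 30, 31} → MIN(amount)=49, MAX(qty)=12, ROUND(AVG(qty), 2)=6
  shipped: ids {5, 7, 33, 40} → MIN(amount)=101, MAX(qty)=12, ROUND(AVG(qty), 2)=4.75

pending | 12 | 11 | 6.8 ; returned | 49 | 12 | 6 ; shipped | 101 | 12 | 4.75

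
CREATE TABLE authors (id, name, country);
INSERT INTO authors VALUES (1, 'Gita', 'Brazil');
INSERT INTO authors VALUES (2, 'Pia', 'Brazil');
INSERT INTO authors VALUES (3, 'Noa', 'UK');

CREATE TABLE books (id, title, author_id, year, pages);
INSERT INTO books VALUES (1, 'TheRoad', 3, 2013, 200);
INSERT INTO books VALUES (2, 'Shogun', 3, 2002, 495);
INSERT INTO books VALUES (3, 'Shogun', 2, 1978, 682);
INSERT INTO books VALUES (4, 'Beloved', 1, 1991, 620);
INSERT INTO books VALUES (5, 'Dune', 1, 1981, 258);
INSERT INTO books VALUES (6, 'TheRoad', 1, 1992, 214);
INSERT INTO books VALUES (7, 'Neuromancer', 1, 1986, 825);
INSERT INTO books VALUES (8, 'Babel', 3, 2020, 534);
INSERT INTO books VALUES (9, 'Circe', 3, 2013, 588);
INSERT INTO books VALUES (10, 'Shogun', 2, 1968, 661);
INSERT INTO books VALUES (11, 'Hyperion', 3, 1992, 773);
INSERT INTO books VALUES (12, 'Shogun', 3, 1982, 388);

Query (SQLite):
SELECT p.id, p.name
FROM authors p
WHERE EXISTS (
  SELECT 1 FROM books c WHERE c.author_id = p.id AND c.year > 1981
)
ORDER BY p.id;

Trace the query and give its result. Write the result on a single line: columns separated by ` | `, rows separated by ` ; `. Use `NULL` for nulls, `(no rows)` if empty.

For each authors row, check whether any books with matching author_id has year > 1981.
Keep rows where that is true.

1 | Gita ; 3 | Noa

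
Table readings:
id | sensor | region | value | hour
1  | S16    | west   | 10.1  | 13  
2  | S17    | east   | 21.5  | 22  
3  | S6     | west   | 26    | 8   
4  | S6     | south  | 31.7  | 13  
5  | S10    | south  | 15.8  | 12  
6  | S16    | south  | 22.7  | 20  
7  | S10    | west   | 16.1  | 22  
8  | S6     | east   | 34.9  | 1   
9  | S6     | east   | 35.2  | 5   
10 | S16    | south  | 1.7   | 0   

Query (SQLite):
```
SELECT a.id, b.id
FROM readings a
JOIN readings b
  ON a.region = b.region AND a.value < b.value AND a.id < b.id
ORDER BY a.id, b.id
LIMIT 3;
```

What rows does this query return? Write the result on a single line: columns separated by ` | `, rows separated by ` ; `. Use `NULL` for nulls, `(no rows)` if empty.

1 | 3 ; 1 | 7 ; 2 | 8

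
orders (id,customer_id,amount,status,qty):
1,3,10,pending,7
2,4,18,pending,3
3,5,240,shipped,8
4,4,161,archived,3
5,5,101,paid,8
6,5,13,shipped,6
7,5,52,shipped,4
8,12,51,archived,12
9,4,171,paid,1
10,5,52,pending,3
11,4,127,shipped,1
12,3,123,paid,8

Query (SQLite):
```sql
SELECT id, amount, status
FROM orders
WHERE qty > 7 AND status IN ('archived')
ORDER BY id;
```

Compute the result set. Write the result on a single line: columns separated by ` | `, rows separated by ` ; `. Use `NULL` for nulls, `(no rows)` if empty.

8 | 51 | archived

qty > 7: ids {3, 5, 8, 12}
status IN ('archived'): ids {4, 8}
Combine with AND.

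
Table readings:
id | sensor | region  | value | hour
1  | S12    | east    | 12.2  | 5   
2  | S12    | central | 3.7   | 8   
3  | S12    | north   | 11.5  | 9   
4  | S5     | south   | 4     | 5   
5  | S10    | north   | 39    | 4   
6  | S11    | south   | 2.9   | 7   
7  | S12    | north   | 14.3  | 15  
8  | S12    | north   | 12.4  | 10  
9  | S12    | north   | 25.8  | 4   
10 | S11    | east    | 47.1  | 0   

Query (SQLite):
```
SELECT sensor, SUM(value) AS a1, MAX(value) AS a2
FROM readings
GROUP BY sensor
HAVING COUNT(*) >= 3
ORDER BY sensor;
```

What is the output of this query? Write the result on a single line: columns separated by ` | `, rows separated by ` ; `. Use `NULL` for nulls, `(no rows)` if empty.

S12 | 79.9 | 25.8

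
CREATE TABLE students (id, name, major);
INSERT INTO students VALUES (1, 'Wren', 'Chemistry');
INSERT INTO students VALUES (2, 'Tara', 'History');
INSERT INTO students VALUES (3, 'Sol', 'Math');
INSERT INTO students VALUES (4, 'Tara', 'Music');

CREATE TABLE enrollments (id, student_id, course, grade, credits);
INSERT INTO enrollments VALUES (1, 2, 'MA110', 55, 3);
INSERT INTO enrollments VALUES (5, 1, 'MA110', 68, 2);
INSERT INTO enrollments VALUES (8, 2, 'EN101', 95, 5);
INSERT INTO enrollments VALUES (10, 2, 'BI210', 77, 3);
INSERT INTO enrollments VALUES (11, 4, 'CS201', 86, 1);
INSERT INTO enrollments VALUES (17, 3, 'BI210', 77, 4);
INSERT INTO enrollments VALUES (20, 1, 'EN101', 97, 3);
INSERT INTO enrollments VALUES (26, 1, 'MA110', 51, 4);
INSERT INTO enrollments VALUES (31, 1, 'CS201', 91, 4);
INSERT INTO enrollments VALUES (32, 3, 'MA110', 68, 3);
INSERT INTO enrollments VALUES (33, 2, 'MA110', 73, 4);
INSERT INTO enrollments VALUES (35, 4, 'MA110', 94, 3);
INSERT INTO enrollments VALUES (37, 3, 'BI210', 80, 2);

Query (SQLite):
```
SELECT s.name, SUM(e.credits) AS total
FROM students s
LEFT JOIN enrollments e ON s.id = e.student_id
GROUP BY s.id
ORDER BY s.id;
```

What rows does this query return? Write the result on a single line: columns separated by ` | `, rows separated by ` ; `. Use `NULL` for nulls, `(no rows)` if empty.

Wren | 13 ; Tara | 15 ; Sol | 9 ; Tara | 4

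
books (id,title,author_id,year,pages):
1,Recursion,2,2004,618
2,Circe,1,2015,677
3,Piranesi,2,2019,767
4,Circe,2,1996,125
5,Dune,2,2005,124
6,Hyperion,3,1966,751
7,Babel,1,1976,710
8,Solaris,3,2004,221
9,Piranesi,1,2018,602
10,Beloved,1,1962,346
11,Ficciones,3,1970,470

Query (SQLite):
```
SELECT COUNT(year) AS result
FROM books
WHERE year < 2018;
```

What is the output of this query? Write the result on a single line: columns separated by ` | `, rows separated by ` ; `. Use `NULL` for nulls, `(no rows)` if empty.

Rows where year < 2018 → year values: [2004, 2015, 1996, 2005, 1966, 1976, 2004, 1962, 1970].
COUNT(year) counts non-NULL values → 9.

9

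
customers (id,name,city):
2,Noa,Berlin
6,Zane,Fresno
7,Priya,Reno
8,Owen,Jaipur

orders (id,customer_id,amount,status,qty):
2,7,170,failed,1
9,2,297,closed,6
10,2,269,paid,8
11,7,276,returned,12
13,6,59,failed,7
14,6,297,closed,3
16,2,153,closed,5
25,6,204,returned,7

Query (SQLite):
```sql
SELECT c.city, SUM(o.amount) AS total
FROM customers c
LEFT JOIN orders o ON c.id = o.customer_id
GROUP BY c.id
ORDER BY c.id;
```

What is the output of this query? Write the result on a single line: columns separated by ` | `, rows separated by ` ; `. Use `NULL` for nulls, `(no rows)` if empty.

LEFT JOIN keeps every customers row; unmatched ones get NULL for orders columns.
Group by customers.id and compute SUM(o.amount). SUM over an all-NULL group is NULL.
  2: ids {9, 10, 16} → SUM(o.amount)=719
  6: ids {13, 14, 25} → SUM(o.amount)=560
  7: ids {2, 11} → SUM(o.amount)=446
  8: ids {—} → SUM(o.amount)=NULL

Berlin | 719 ; Fresno | 560 ; Reno | 446 ; Jaipur | NULL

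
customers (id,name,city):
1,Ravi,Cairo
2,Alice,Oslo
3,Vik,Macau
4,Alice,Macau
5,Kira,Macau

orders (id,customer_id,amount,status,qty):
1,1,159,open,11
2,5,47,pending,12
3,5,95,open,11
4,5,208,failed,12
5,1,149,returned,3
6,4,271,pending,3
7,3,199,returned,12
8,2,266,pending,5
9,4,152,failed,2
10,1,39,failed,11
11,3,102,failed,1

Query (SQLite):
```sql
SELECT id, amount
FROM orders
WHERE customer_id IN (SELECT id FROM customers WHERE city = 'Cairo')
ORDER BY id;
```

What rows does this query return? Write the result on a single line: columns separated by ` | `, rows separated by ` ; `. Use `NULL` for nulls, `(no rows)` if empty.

Inner query: customers.id where city = 'Cairo'.
Outer: keep orders rows whose customer_id is in that set.
Inner query → {1}

1 | 159 ; 5 | 149 ; 10 | 39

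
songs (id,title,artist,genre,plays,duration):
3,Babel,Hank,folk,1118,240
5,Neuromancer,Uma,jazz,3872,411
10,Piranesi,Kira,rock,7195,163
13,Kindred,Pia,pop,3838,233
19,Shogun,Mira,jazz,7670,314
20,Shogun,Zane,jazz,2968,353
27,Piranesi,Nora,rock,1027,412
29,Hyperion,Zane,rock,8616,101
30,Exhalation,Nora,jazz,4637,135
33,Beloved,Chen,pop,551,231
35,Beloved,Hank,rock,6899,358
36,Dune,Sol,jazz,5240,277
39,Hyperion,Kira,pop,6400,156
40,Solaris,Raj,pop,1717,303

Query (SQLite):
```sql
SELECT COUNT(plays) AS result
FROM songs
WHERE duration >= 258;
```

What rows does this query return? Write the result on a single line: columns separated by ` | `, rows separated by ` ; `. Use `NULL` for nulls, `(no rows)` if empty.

Rows where duration >= 258 → plays values: [3872, 7670, 2968, 1027, 6899, 5240, 1717].
COUNT(plays) counts non-NULL values → 7.

7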